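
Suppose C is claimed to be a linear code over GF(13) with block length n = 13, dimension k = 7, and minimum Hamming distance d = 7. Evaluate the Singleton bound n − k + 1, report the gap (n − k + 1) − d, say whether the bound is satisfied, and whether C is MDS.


Singleton RHS = n − k + 1 = 7, slack = 0, bound satisfied, MDS.

Singleton bound: d ≤ n − k + 1.
Here n = 13, k = 7, so n − k + 1 = 7.
Given d = 7, check d ≤ 7: YES.
Slack = (n − k + 1) − d = 0.
The code is MDS (slack = 0).
Description: the claimed parameters are [13, 7, 7]_13; such a code would be MDS (meets Singleton bound).


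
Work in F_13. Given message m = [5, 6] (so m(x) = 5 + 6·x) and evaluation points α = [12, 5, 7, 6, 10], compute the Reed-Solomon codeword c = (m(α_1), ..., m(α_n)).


c = [12, 9, 8, 2, 0]

Message polynomial: m(x) = 5 + 6·x (mod 13).
For each evaluation point α_i, compute m(α_i) mod 13:
  α_1 = 12: Horner steps 6 → 12, so m(12) = 12.
  α_2 = 5: Horner steps 6 → 9, so m(5) = 9.
  α_3 = 7: Horner steps 6 → 8, so m(7) = 8.
  α_4 = 6: Horner steps 6 → 2, so m(6) = 2.
  α_5 = 10: Horner steps 6 → 0, so m(10) = 0.
Codeword c = [12, 9, 8, 2, 0] ∈ F_13^5.


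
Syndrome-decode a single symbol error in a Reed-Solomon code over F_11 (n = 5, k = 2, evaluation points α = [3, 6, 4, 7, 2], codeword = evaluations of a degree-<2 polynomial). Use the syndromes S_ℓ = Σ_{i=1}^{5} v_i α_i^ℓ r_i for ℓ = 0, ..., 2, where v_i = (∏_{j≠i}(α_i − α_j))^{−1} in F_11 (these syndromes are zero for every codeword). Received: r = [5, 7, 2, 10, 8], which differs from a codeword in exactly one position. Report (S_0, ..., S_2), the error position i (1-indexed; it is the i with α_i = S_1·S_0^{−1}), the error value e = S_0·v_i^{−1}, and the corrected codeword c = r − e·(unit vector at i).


S = (10, 4, 6), error at position 4, error magnitude e = 6, c = [5, 7, 2, 4, 8].

Step 1: column multipliers v_i = (∏_{j≠i}(α_i − α_j))^{−1} mod 11.
  i = 1 (α = 3): (3−6)(3−4)(3−7)(3−2) = (−3)·(−1)·(−4)·1 = −12 ≡ 10, so v_1 = 10^{−1} = 10 (mod 11).
  i = 2 (α = 6): (6−3)(6−4)(6−7)(6−2) = 3·2·(−1)·4 = −24 ≡ 9, so v_2 = 9^{−1} = 5 (mod 11).
  i = 3 (α = 4): (4−3)(4−6)(4−7)(4−2) = 1·(−2)·(−3)·2 = 12 ≡ 1, so v_3 = 1^{−1} = 1 (mod 11).
  i = 4 (α = 7): (7−3)(7−6)(7−4)(7−2) = 4·1·3·5 = 60 ≡ 5, so v_4 = 5^{−1} = 9 (mod 11).
  i = 5 (α = 2): (2−3)(2−6)(2−4)(2−7) = (−1)·(−4)·(−2)·(−5) = 40 ≡ 7, so v_5 = 7^{−1} = 8 (mod 11).
  v = [10, 5, 1, 9, 8].
Step 2: syndromes of r = [5, 7, 2, 10, 8] (all sums mod 11).
  S_0 = Σ v_i r_i = 10·5 + 5·7 + 1·2 + 9·10 + 8·8 = 241 ≡ 10.
  S_1 = Σ v_i α_i r_i = 10·3·5 + 5·6·7 + 1·4·2 + 9·7·10 + 8·2·8 = 1126 ≡ 4.
  α_i^2 mod 11 = [9, 3, 5, 5, 4].
  S_2 = Σ v_i α_i^2 r_i = 10·9·5 + 5·3·7 + 1·5·2 + 9·5·10 + 8·4·8 = 1271 ≡ 6.
  S = (10, 4, 6) ≠ 0, so r is not a codeword (an error is present).
Step 3: locate the error. For a single error e at position i, S_ℓ = v_i·e·α_i^ℓ, so α_err = S_1/S_0.
  S_0^{−1} = 10^{−1} = 10 (mod 11), so α_err = 4·10 = 40 ≡ 7 = α_4. Error position i = 4.
  Consistency check: S_2/S_1 = 6·3 = 18 ≡ 7 = α_err ✓ (single-error assumption holds).
Step 4: error magnitude e = S_0/v_4 = S_0·∏_{j≠4}(α_4 − α_j) = 10·5 = 50 ≡ 6 (mod 11).
Step 5: correct position 4: c_4 = r_4 − e = 10 − 6 ≡ 4 (mod 11). Hence c = [5, 7, 2, 4, 8].
  Check: interpolating c through the α_i gives m(x) = 3 + 8·x (degree < 2) with m(α_i) = c_i for every i, so c is indeed a codeword.


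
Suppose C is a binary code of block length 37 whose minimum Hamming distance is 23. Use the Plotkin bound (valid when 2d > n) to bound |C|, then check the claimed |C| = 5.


Plotkin bound M ≤ 4; given |C| = 5 > bound (violated).

Check applicability: 2d = 46, n = 37.
2d − n = 9 > 0, so Plotkin applies.
Compute d/(2d−n) = 23/9 ≈ 2.5556.
⌊d/(2d−n)⌋ = 2.
Plotkin bound: M ≤ 2·2 = 4.
Given |C| = 5, check: VIOLATED.
This |C| is above the Plotkin bound, so no binary code with n = 37, d = 23 and 5 codewords exists.


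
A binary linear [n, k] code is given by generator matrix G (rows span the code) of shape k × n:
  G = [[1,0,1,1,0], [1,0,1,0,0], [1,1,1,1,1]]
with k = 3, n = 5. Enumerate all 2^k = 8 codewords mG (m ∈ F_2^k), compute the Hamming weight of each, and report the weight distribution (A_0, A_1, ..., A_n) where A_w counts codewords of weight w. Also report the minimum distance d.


Weight distribution: A_0 = 1, A_1 = 1, A_2 = 2, A_3 = 2, A_4 = 1, A_5 = 1. Minimum distance d = 1.

Enumerate all 2^3 = 8 messages m ∈ F_2^3.
For each, compute codeword c = mG in F_2^5, then tally its weight.
  m = 000 → c = 00000, weight = 0.
  m = 100 → c = 10110, weight = 3.
  m = 010 → c = 10100, weight = 2.
  m = 110 → c = 00010, weight = 1.
  m = 001 → c = 11111, weight = 5.
  m = 101 → c = 01001, weight = 2.
  m = 011 → c = 01011, weight = 3.
  m = 111 → c = 11101, weight = 4.
Tally weights:
  weight 0: 1 codewords.
  weight 1: 1 codewords.
  weight 2: 2 codewords.
  weight 3: 2 codewords.
  weight 4: 1 codewords.
  weight 5: 1 codewords.
Minimum distance d = smallest w > 0 with A_w > 0 = 1.
Sanity: Σ A_w = 8 = 2^3 = 8 ✓.


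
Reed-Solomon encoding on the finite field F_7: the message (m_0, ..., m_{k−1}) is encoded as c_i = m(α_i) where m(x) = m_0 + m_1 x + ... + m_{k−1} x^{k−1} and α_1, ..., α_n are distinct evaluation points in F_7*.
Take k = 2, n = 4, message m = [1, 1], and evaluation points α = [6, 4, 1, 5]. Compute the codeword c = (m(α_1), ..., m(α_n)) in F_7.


c = [0, 5, 2, 6]

Message polynomial: m(x) = 1 + 1·x (mod 7).
For each evaluation point α_i, compute m(α_i) mod 7:
  α_1 = 6: Horner steps 1 → 0, so m(6) = 0.
  α_2 = 4: Horner steps 1 → 5, so m(4) = 5.
  α_3 = 1: Horner steps 1 → 2, so m(1) = 2.
  α_4 = 5: Horner steps 1 → 6, so m(5) = 6.
Codeword c = [0, 5, 2, 6] ∈ F_7^4.


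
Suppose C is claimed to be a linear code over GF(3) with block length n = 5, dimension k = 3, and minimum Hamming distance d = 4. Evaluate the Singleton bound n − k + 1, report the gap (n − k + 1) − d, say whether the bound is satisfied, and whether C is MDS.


Singleton RHS = n − k + 1 = 3, slack = -1, bound violated (no such code; not MDS).

Singleton bound: d ≤ n − k + 1.
Here n = 5, k = 3, so n − k + 1 = 3.
Given d = 4, check d ≤ 3: NO.
Slack = (n − k + 1) − d = -1.
The slack is negative: d = 4 exceeds n − k + 1 = 3 by 1, so the Singleton bound is violated and no linear [5, 3, 4]_3 code can exist. In particular it is not MDS (MDS requires d = n − k + 1 exactly).
Description: the claimed parameters are [5, 3, 4]_3; such a code would be impossible (violates the Singleton bound).


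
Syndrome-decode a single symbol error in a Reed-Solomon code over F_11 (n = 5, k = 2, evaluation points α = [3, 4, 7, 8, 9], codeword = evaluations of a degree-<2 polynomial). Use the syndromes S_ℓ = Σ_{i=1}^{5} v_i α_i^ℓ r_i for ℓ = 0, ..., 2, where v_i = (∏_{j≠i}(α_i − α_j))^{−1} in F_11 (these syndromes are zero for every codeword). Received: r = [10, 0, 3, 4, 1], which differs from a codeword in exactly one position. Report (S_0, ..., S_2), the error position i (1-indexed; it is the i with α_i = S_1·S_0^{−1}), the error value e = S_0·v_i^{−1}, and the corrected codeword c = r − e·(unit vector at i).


S = (8, 6, 10), error at position 5, error magnitude e = 7, c = [10, 0, 3, 4, 5].

Step 1: column multipliers v_i = (∏_{j≠i}(α_i − α_j))^{−1} mod 11.
  i = 1 (α = 3): (3−4)(3−7)(3−8)(3−9) = (−1)·(−4)·(−5)·(−6) = 120 ≡ 10, so v_1 = 10^{−1} = 10 (mod 11).
  i = 2 (α = 4): (4−3)(4−7)(4−8)(4−9) = 1·(−3)·(−4)·(−5) = −60 ≡ 6, so v_2 = 6^{−1} = 2 (mod 11).
  i = 3 (α = 7): (7−3)(7−4)(7−8)(7−9) = 4·3·(−1)·(−2) = 24 ≡ 2, so v_3 = 2^{−1} = 6 (mod 11).
  i = 4 (α = 8): (8−3)(8−4)(8−7)(8−9) = 5·4·1·(−1) = −20 ≡ 2, so v_4 = 2^{−1} = 6 (mod 11).
  i = 5 (α = 9): (9−3)(9−4)(9−7)(9−8) = 6·5·2·1 = 60 ≡ 5, so v_5 = 5^{−1} = 9 (mod 11).
  v = [10, 2, 6, 6, 9].
Step 2: syndromes of r = [10, 0, 3, 4, 1] (all sums mod 11).
  S_0 = Σ v_i r_i = 10·10 + 2·0 + 6·3 + 6·4 + 9·1 = 151 ≡ 8.
  S_1 = Σ v_i α_i r_i = 10·3·10 + 2·4·0 + 6·7·3 + 6·8·4 + 9·9·1 = 699 ≡ 6.
  α_i^2 mod 11 = [9, 5, 5, 9, 4].
  S_2 = Σ v_i α_i^2 r_i = 10·9·10 + 2·5·0 + 6·5·3 + 6·9·4 + 9·4·1 = 1242 ≡ 10.
  S = (8, 6, 10) ≠ 0, so r is not a codeword (an error is present).
Step 3: locate the error. For a single error e at position i, S_ℓ = v_i·e·α_i^ℓ, so α_err = S_1/S_0.
  S_0^{−1} = 8^{−1} = 7 (mod 11), so α_err = 6·7 = 42 ≡ 9 = α_5. Error position i = 5.
  Consistency check: S_2/S_1 = 10·2 = 20 ≡ 9 = α_err ✓ (single-error assumption holds).
Step 4: error magnitude e = S_0/v_5 = S_0·∏_{j≠5}(α_5 − α_j) = 8·5 = 40 ≡ 7 (mod 11).
Step 5: correct position 5: c_5 = r_5 − e = 1 − 7 ≡ 5 (mod 11). Hence c = [10, 0, 3, 4, 5].
  Check: interpolating c through the α_i gives m(x) = 7 + 1·x (degree < 2) with m(α_i) = c_i for every i, so c is indeed a codeword.


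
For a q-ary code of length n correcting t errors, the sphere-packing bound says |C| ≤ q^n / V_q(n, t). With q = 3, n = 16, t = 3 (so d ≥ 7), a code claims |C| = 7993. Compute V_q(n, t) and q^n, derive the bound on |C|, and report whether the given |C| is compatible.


V_q(n, t) = 4993, q^n = 43046721, Hamming bound = 8621, |C| = 7993 ≤ bound (satisfied).

Step 1: Compute V_q(n, t) = Σ_{j=0}^3 C(n, j) (q−1)^j.
  j = 0: C(16,0)·(2)^0 = 1·1 = 1.
  j = 1: C(16,1)·(2)^1 = 16·2 = 32.
  j = 2: C(16,2)·(2)^2 = 120·4 = 480.
  j = 3: C(16,3)·(2)^3 = 560·8 = 4480.
  V_q(n, t) = 1 + 32 + 480 + 4480 = 4993.
Step 2: q^n = 3^16 = 43046721.
Step 3: Hamming bound ⌊q^n / V_q(n,t)⌋ = ⌊43046721/4993⌋ = 8621.
Step 4: Compare |C| = 7993 to 8621: satisfied.
The claimed |C| lies below the Hamming bound.


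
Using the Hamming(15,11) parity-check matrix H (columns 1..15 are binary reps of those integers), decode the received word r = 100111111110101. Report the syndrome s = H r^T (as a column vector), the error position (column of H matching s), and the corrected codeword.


s = (0, 0, 1, 1)^T, error position = 3, corrected codeword c = 101111111110101

Compute s = H r^T mod 2 one row at a time:
  s_1 = 1 + 1 + 1 + 1 + 0 + 1 + 0 + 1 = 6 ≡ 0 (mod 2).
  s_2 = 1 + 1 + 1 + 1 + 0 + 1 + 0 + 1 = 6 ≡ 0 (mod 2).
  s_3 = 0 + 0 + 1 + 1 + 1 + 1 + 0 + 1 = 5 ≡ 1 (mod 2).
  s_4 = 1 + 0 + 1 + 1 + 1 + 1 + 1 + 1 = 7 ≡ 1 (mod 2).
s = (0, 0, 1, 1)^T — this equals column 3 of H (binary 0011), so error is at position 3.
Correct: flip bit 3 of r = 100111111110101 to get c = 101111111110101.


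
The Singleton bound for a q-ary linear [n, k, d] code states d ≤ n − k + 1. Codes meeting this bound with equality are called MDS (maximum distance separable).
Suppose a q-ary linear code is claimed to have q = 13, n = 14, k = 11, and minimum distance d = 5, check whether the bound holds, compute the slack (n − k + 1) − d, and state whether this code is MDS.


Singleton RHS = n − k + 1 = 4, slack = -1, bound violated (no such code; not MDS).

Singleton bound: d ≤ n − k + 1.
Here n = 14, k = 11, so n − k + 1 = 4.
Given d = 5, check d ≤ 4: NO.
Slack = (n − k + 1) − d = -1.
The slack is negative: d = 5 exceeds n − k + 1 = 4 by 1, so the Singleton bound is violated and no linear [14, 11, 5]_13 code can exist. In particular it is not MDS (MDS requires d = n − k + 1 exactly).
Description: the claimed parameters are [14, 11, 5]_13; such a code would be impossible (violates the Singleton bound).


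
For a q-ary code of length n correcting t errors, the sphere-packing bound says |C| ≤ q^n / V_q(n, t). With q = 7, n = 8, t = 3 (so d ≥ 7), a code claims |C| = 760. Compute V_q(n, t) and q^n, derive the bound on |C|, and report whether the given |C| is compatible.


V_q(n, t) = 13153, q^n = 5764801, Hamming bound = 438, |C| = 760 > bound (violated).

Step 1: Compute V_q(n, t) = Σ_{j=0}^3 C(n, j) (q−1)^j.
  j = 0: C(8,0)·(6)^0 = 1·1 = 1.
  j = 1: C(8,1)·(6)^1 = 8·6 = 48.
  j = 2: C(8,2)·(6)^2 = 28·36 = 1008.
  j = 3: C(8,3)·(6)^3 = 56·216 = 12096.
  V_q(n, t) = 1 + 48 + 1008 + 12096 = 13153.
Step 2: q^n = 7^8 = 5764801.
Step 3: Hamming bound ⌊q^n / V_q(n,t)⌋ = ⌊5764801/13153⌋ = 438.
Step 4: Compare |C| = 760 to 438: violated.
The claimed |C| lies above the Hamming bound, so no 7-ary code of length 8 with d ≥ 7 can have 760 codewords.


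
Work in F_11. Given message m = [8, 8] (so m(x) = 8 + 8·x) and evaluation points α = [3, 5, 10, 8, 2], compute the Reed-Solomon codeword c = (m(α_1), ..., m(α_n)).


c = [10, 4, 0, 6, 2]

Message polynomial: m(x) = 8 + 8·x (mod 11).
For each evaluation point α_i, compute m(α_i) mod 11:
  α_1 = 3: Horner steps 8 → 10, so m(3) = 10.
  α_2 = 5: Horner steps 8 → 4, so m(5) = 4.
  α_3 = 10: Horner steps 8 → 0, so m(10) = 0.
  α_4 = 8: Horner steps 8 → 6, so m(8) = 6.
  α_5 = 2: Horner steps 8 → 2, so m(2) = 2.
Codeword c = [10, 4, 0, 6, 2] ∈ F_11^5.


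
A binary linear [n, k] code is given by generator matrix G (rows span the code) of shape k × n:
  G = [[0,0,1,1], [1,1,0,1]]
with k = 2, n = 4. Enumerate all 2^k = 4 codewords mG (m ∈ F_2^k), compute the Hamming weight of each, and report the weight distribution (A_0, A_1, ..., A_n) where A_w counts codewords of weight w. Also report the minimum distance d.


Weight distribution: A_0 = 1, A_2 = 1, A_3 = 2. Minimum distance d = 2.

Enumerate all 2^2 = 4 messages m ∈ F_2^2.
For each, compute codeword c = mG in F_2^4, then tally its weight.
  m = 00 → c = 0000, weight = 0.
  m = 10 → c = 0011, weight = 2.
  m = 01 → c = 1101, weight = 3.
  m = 11 → c = 1110, weight = 3.
Tally weights:
  weight 0: 1 codewords.
  weight 2: 1 codewords.
  weight 3: 2 codewords.
Minimum distance d = smallest w > 0 with A_w > 0 = 2.
Sanity: Σ A_w = 4 = 2^2 = 4 ✓.


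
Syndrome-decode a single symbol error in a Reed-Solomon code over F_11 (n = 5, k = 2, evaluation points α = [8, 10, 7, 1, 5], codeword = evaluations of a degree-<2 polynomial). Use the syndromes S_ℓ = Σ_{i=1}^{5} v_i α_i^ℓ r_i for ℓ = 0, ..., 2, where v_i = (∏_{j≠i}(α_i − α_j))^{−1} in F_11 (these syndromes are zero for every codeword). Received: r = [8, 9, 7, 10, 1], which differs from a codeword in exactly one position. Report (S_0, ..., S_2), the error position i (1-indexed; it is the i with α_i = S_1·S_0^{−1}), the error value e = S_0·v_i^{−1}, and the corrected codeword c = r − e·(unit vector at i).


S = (9, 8, 1), error at position 3, error magnitude e = 5, c = [8, 9, 2, 10, 1].

Step 1: column multipliers v_i = (∏_{j≠i}(α_i − α_j))^{−1} mod 11.
  i = 1 (α = 8): (8−10)(8−7)(8−1)(8−5) = (−2)·1·7·3 = −42 ≡ 2, so v_1 = 2^{−1} = 6 (mod 11).
  i = 2 (α = 10): (10−8)(10−7)(10−1)(10−5) = 2·3·9·5 = 270 ≡ 6, so v_2 = 6^{−1} = 2 (mod 11).
  i = 3 (α = 7): (7−8)(7−10)(7−1)(7−5) = (−1)·(−3)·6·2 = 36 ≡ 3, so v_3 = 3^{−1} = 4 (mod 11).
  i = 4 (α = 1): (1−8)(1−10)(1−7)(1−5) = (−7)·(−9)·(−6)·(−4) = 1512 ≡ 5, so v_4 = 5^{−1} = 9 (mod 11).
  i = 5 (α = 5): (5−8)(5−10)(5−7)(5−1) = (−3)·(−5)·(−2)·4 = −120 ≡ 1, so v_5 = 1^{−1} = 1 (mod 11).
  v = [6, 2, 4, 9, 1].
Step 2: syndromes of r = [8, 9, 7, 10, 1] (all sums mod 11).
  S_0 = Σ v_i r_i = 6·8 + 2·9 + 4·7 + 9·10 + 1·1 = 185 ≡ 9.
  S_1 = Σ v_i α_i r_i = 6·8·8 + 2·10·9 + 4·7·7 + 9·1·10 + 1·5·1 = 855 ≡ 8.
  α_i^2 mod 11 = [9, 1, 5, 1, 3].
  S_2 = Σ v_i α_i^2 r_i = 6·9·8 + 2·1·9 + 4·5·7 + 9·1·10 + 1·3·1 = 683 ≡ 1.
  S = (9, 8, 1) ≠ 0, so r is not a codeword (an error is present).
Step 3: locate the error. For a single error e at position i, S_ℓ = v_i·e·α_i^ℓ, so α_err = S_1/S_0.
  S_0^{−1} = 9^{−1} = 5 (mod 11), so α_err = 8·5 = 40 ≡ 7 = α_3. Error position i = 3.
  Consistency check: S_2/S_1 = 1·7 = 7 ≡ 7 = α_err ✓ (single-error assumption holds).
Step 4: error magnitude e = S_0/v_3 = S_0·∏_{j≠3}(α_3 − α_j) = 9·3 = 27 ≡ 5 (mod 11).
Step 5: correct position 3: c_3 = r_3 − e = 7 − 5 ≡ 2 (mod 11). Hence c = [8, 9, 2, 10, 1].
  Check: interpolating c through the α_i gives m(x) = 4 + 6·x (degree < 2) with m(α_i) = c_i for every i, so c is indeed a codeword.


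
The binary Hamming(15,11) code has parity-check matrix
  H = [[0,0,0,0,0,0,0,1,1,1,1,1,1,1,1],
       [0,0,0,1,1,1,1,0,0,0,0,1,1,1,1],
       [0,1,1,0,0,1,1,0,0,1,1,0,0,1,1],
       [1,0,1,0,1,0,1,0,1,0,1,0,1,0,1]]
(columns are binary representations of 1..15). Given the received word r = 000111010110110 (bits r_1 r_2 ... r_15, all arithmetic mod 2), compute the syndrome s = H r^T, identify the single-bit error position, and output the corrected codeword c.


s = (1, 1, 0, 1)^T, error position = 13, corrected codeword c = 000111010110010

Compute s = H r^T mod 2 one row at a time:
  s_1 = 1 + 0 + 1 + 1 + 0 + 1 + 1 + 0 = 5 ≡ 1 (mod 2).
  s_2 = 1 + 1 + 1 + 0 + 0 + 1 + 1 + 0 = 5 ≡ 1 (mod 2).
  s_3 = 0 + 0 + 1 + 0 + 1 + 1 + 1 + 0 = 4 ≡ 0 (mod 2).
  s_4 = 0 + 0 + 1 + 0 + 0 + 1 + 1 + 0 = 3 ≡ 1 (mod 2).
s = (1, 1, 0, 1)^T — this equals column 13 of H (binary 1101), so error is at position 13.
Correct: flip bit 13 of r = 000111010110110 to get c = 000111010110010.


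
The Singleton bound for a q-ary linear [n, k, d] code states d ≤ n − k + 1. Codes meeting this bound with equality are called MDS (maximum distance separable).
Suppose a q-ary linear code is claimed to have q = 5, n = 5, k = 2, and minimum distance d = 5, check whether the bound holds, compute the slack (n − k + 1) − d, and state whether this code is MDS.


Singleton RHS = n − k + 1 = 4, slack = -1, bound violated (no such code; not MDS).

Singleton bound: d ≤ n − k + 1.
Here n = 5, k = 2, so n − k + 1 = 4.
Given d = 5, check d ≤ 4: NO.
Slack = (n − k + 1) − d = -1.
The slack is negative: d = 5 exceeds n − k + 1 = 4 by 1, so the Singleton bound is violated and no linear [5, 2, 5]_5 code can exist. In particular it is not MDS (MDS requires d = n − k + 1 exactly).
Description: the claimed parameters are [5, 2, 5]_5; such a code would be impossible (violates the Singleton bound).


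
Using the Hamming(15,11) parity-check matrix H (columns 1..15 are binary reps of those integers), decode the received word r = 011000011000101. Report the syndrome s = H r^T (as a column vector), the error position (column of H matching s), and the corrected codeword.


s = (0, 0, 1, 0)^T, error position = 2, corrected codeword c = 001000011000101

Compute s = H r^T mod 2 one row at a time:
  s_1 = 1 + 1 + 0 + 0 + 0 + 1 + 0 + 1 = 4 ≡ 0 (mod 2).
  s_2 = 0 + 0 + 0 + 0 + 0 + 1 + 0 + 1 = 2 ≡ 0 (mod 2).
  s_3 = 1 + 1 + 0 + 0 + 0 + 0 + 0 + 1 = 3 ≡ 1 (mod 2).
  s_4 = 0 + 1 + 0 + 0 + 1 + 0 + 1 + 1 = 4 ≡ 0 (mod 2).
s = (0, 0, 1, 0)^T — this equals column 2 of H (binary 0010), so error is at position 2.
Correct: flip bit 2 of r = 011000011000101 to get c = 001000011000101.


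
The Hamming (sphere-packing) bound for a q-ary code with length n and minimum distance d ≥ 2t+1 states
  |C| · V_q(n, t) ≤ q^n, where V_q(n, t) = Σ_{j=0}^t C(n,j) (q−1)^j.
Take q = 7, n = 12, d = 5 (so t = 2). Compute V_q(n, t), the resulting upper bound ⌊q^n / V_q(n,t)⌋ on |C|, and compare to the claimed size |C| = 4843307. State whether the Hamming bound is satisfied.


V_q(n, t) = 2449, q^n = 13841287201, Hamming bound = 5651811, |C| = 4843307 ≤ bound (satisfied).

Step 1: Compute V_q(n, t) = Σ_{j=0}^2 C(n, j) (q−1)^j.
  j = 0: C(12,0)·(6)^0 = 1·1 = 1.
  j = 1: C(12,1)·(6)^1 = 12·6 = 72.
  j = 2: C(12,2)·(6)^2 = 66·36 = 2376.
  V_q(n, t) = 1 + 72 + 2376 = 2449.
Step 2: q^n = 7^12 = 13841287201.
Step 3: Hamming bound ⌊q^n / V_q(n,t)⌋ = ⌊13841287201/2449⌋ = 5651811.
Step 4: Compare |C| = 4843307 to 5651811: satisfied.
The claimed |C| lies below the Hamming bound.


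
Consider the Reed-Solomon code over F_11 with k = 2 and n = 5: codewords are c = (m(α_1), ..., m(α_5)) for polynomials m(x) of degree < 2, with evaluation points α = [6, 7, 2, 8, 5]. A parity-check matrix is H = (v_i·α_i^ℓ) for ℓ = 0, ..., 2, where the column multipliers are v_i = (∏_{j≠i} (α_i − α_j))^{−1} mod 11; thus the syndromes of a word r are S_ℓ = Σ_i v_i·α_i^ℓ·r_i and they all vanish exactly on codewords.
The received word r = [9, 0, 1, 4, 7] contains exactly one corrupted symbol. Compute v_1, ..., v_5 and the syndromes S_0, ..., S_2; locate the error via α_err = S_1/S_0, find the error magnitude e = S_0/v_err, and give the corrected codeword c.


S = (8, 9, 6), error at position 4, error magnitude e = 2, c = [9, 0, 1, 2, 7].

Step 1: column multipliers v_i = (∏_{j≠i}(α_i − α_j))^{−1} mod 11.
  i = 1 (α = 6): (6−7)(6−2)(6−8)(6−5) = (−1)·4·(−2)·1 = 8 ≡ 8, so v_1 = 8^{−1} = 7 (mod 11).
  i = 2 (α = 7): (7−6)(7−2)(7−8)(7−5) = 1·5·(−1)·2 = −10 ≡ 1, so v_2 = 1^{−1} = 1 (mod 11).
  i = 3 (α = 2): (2−6)(2−7)(2−8)(2−5) = (−4)·(−5)·(−6)·(−3) = 360 ≡ 8, so v_3 = 8^{−1} = 7 (mod 11).
  i = 4 (α = 8): (8−6)(8−7)(8−2)(8−5) = 2·1·6·3 = 36 ≡ 3, so v_4 = 3^{−1} = 4 (mod 11).
  i = 5 (α = 5): (5−6)(5−7)(5−2)(5−8) = (−1)·(−2)·3·(−3) = −18 ≡ 4, so v_5 = 4^{−1} = 3 (mod 11).
  v = [7, 1, 7, 4, 3].
Step 2: syndromes of r = [9, 0, 1, 4, 7] (all sums mod 11).
  S_0 = Σ v_i r_i = 7·9 + 1·0 + 7·1 + 4·4 + 3·7 = 107 ≡ 8.
  S_1 = Σ v_i α_i r_i = 7·6·9 + 1·7·0 + 7·2·1 + 4·8·4 + 3·5·7 = 625 ≡ 9.
  α_i^2 mod 11 = [3, 5, 4, 9, 3].
  S_2 = Σ v_i α_i^2 r_i = 7·3·9 + 1·5·0 + 7·4·1 + 4·9·4 + 3·3·7 = 424 ≡ 6.
  S = (8, 9, 6) ≠ 0, so r is not a codeword (an error is present).
Step 3: locate the error. For a single error e at position i, S_ℓ = v_i·e·α_i^ℓ, so α_err = S_1/S_0.
  S_0^{−1} = 8^{−1} = 7 (mod 11), so α_err = 9·7 = 63 ≡ 8 = α_4. Error position i = 4.
  Consistency check: S_2/S_1 = 6·5 = 30 ≡ 8 = α_err ✓ (single-error assumption holds).
Step 4: error magnitude e = S_0/v_4 = S_0·∏_{j≠4}(α_4 − α_j) = 8·3 = 24 ≡ 2 (mod 11).
Step 5: correct position 4: c_4 = r_4 − e = 4 − 2 ≡ 2 (mod 11). Hence c = [9, 0, 1, 2, 7].
  Check: interpolating c through the α_i gives m(x) = 8 + 2·x (degree < 2) with m(α_i) = c_i for every i, so c is indeed a codeword.


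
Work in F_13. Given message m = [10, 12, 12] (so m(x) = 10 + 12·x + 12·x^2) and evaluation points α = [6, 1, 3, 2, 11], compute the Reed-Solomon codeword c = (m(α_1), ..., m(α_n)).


c = [7, 8, 11, 4, 8]

Message polynomial: m(x) = 10 + 12·x + 12·x^2 (mod 13).
For each evaluation point α_i, compute m(α_i) mod 13:
  α_1 = 6: Horner steps 12 → 6 → 7, so m(6) = 7.
  α_2 = 1: Horner steps 12 → 11 → 8, so m(1) = 8.
  α_3 = 3: Horner steps 12 → 9 → 11, so m(3) = 11.
  α_4 = 2: Horner steps 12 → 10 → 4, so m(2) = 4.
  α_5 = 11: Horner steps 12 → 1 → 8, so m(11) = 8.
Codeword c = [7, 8, 11, 4, 8] ∈ F_13^5.


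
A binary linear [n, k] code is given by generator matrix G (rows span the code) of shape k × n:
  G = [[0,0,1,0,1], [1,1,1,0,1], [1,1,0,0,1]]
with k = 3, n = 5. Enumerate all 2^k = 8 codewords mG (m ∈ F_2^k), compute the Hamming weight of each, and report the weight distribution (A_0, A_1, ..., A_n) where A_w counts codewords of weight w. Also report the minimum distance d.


Weight distribution: A_0 = 1, A_1 = 2, A_2 = 2, A_3 = 2, A_4 = 1. Minimum distance d = 1.

Enumerate all 2^3 = 8 messages m ∈ F_2^3.
For each, compute codeword c = mG in F_2^5, then tally its weight.
  m = 000 → c = 00000, weight = 0.
  m = 100 → c = 00101, weight = 2.
  m = 010 → c = 11101, weight = 4.
  m = 110 → c = 11000, weight = 2.
  m = 001 → c = 11001, weight = 3.
  m = 101 → c = 11100, weight = 3.
  m = 011 → c = 00100, weight = 1.
  m = 111 → c = 00001, weight = 1.
Tally weights:
  weight 0: 1 codewords.
  weight 1: 2 codewords.
  weight 2: 2 codewords.
  weight 3: 2 codewords.
  weight 4: 1 codewords.
Minimum distance d = smallest w > 0 with A_w > 0 = 1.
Sanity: Σ A_w = 8 = 2^3 = 8 ✓.


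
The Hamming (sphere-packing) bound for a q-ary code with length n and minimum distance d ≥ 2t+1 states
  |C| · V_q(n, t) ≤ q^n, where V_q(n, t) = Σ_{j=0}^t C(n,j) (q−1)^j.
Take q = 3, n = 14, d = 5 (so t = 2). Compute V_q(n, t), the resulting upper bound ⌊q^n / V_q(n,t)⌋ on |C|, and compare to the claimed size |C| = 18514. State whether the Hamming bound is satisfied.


V_q(n, t) = 393, q^n = 4782969, Hamming bound = 12170, |C| = 18514 > bound (violated).

Step 1: Compute V_q(n, t) = Σ_{j=0}^2 C(n, j) (q−1)^j.
  j = 0: C(14,0)·(2)^0 = 1·1 = 1.
  j = 1: C(14,1)·(2)^1 = 14·2 = 28.
  j = 2: C(14,2)·(2)^2 = 91·4 = 364.
  V_q(n, t) = 1 + 28 + 364 = 393.
Step 2: q^n = 3^14 = 4782969.
Step 3: Hamming bound ⌊q^n / V_q(n,t)⌋ = ⌊4782969/393⌋ = 12170.
Step 4: Compare |C| = 18514 to 12170: violated.
The claimed |C| lies above the Hamming bound, so no 3-ary code of length 14 with d ≥ 5 can have 18514 codewords.


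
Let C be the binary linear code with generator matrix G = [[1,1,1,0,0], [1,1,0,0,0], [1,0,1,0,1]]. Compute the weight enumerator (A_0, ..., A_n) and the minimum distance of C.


Weight distribution: A_0 = 1, A_1 = 1, A_2 = 3, A_3 = 3. Minimum distance d = 1.

Enumerate all 2^3 = 8 messages m ∈ F_2^3.
For each, compute codeword c = mG in F_2^5, then tally its weight.
  m = 000 → c = 00000, weight = 0.
  m = 100 → c = 11100, weight = 3.
  m = 010 → c = 11000, weight = 2.
  m = 110 → c = 00100, weight = 1.
  m = 001 → c = 10101, weight = 3.
  m = 101 → c = 01001, weight = 2.
  m = 011 → c = 01101, weight = 3.
  m = 111 → c = 10001, weight = 2.
Tally weights:
  weight 0: 1 codewords.
  weight 1: 1 codewords.
  weight 2: 3 codewords.
  weight 3: 3 codewords.
Minimum distance d = smallest w > 0 with A_w > 0 = 1.
Sanity: Σ A_w = 8 = 2^3 = 8 ✓.


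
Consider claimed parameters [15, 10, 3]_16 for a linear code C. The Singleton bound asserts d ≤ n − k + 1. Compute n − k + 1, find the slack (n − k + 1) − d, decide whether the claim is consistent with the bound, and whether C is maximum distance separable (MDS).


Singleton RHS = n − k + 1 = 6, slack = 3, bound satisfied, not MDS.

Singleton bound: d ≤ n − k + 1.
Here n = 15, k = 10, so n − k + 1 = 6.
Given d = 3, check d ≤ 6: YES.
Slack = (n − k + 1) − d = 3.
The code is NOT MDS (slack = 3 > 0).
Description: the claimed parameters are [15, 10, 3]_16; such a code would be non-MDS.


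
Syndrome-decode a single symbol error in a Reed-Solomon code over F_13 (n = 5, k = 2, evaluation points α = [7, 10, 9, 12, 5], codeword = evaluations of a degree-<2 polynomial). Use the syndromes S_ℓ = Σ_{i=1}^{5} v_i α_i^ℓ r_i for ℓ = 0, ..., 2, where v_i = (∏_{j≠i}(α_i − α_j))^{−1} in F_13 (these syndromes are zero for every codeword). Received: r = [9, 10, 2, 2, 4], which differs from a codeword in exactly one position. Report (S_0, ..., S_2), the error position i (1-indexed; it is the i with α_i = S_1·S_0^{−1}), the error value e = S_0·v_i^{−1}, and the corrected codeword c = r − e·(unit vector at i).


S = (6, 2, 5), error at position 3, error magnitude e = 1, c = [9, 10, 1, 2, 4].

Step 1: column multipliers v_i = (∏_{j≠i}(α_i − α_j))^{−1} mod 13.
  i = 1 (α = 7): (7−10)(7−9)(7−12)(7−5) = (−3)·(−2)·(−5)·2 = −60 ≡ 5, so v_1 = 5^{−1} = 8 (mod 13).
  i = 2 (α = 10): (10−7)(10−9)(10−12)(10−5) = 3·1·(−2)·5 = −30 ≡ 9, so v_2 = 9^{−1} = 3 (mod 13).
  i = 3 (α = 9): (9−7)(9−10)(9−12)(9−5) = 2·(−1)·(−3)·4 = 24 ≡ 11, so v_3 = 11^{−1} = 6 (mod 13).
  i = 4 (α = 12): (12−7)(12−10)(12−9)(12−5) = 5·2·3·7 = 210 ≡ 2, so v_4 = 2^{−1} = 7 (mod 13).
  i = 5 (α = 5): (5−7)(5−10)(5−9)(5−12) = (−2)·(−5)·(−4)·(−7) = 280 ≡ 7, so v_5 = 7^{−1} = 2 (mod 13).
  v = [8, 3, 6, 7, 2].
Step 2: syndromes of r = [9, 10, 2, 2, 4] (all sums mod 13).
  S_0 = Σ v_i r_i = 8·9 + 3·10 + 6·2 + 7·2 + 2·4 = 136 ≡ 6.
  S_1 = Σ v_i α_i r_i = 8·7·9 + 3·10·10 + 6·9·2 + 7·12·2 + 2·5·4 = 1120 ≡ 2.
  α_i^2 mod 13 = [10, 9, 3, 1, 12].
  S_2 = Σ v_i α_i^2 r_i = 8·10·9 + 3·9·10 + 6·3·2 + 7·1·2 + 2·12·4 = 1136 ≡ 5.
  S = (6, 2, 5) ≠ 0, so r is not a codeword (an error is present).
Step 3: locate the error. For a single error e at position i, S_ℓ = v_i·e·α_i^ℓ, so α_err = S_1/S_0.
  S_0^{−1} = 6^{−1} = 11 (mod 13), so α_err = 2·11 = 22 ≡ 9 = α_3. Error position i = 3.
  Consistency check: S_2/S_1 = 5·7 = 35 ≡ 9 = α_err ✓ (single-error assumption holds).
Step 4: error magnitude e = S_0/v_3 = S_0·∏_{j≠3}(α_3 − α_j) = 6·11 = 66 ≡ 1 (mod 13).
Step 5: correct position 3: c_3 = r_3 − e = 2 − 1 ≡ 1 (mod 13). Hence c = [9, 10, 1, 2, 4].
  Check: interpolating c through the α_i gives m(x) = 11 + 9·x (degree < 2) with m(α_i) = c_i for every i, so c is indeed a codeword.


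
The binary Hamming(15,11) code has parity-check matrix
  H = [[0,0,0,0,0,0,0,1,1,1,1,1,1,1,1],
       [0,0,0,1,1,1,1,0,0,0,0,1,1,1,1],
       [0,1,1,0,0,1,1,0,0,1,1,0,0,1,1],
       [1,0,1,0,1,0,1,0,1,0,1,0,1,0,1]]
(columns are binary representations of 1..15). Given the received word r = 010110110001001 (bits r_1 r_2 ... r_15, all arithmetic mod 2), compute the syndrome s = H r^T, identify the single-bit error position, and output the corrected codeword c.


s = (1, 1, 1, 1)^T, error position = 15, corrected codeword c = 010110110001000

Compute s = H r^T mod 2 one row at a time:
  s_1 = 1 + 0 + 0 + 0 + 1 + 0 + 0 + 1 = 3 ≡ 1 (mod 2).
  s_2 = 1 + 1 + 0 + 1 + 1 + 0 + 0 + 1 = 5 ≡ 1 (mod 2).
  s_3 = 1 + 0 + 0 + 1 + 0 + 0 + 0 + 1 = 3 ≡ 1 (mod 2).
  s_4 = 0 + 0 + 1 + 1 + 0 + 0 + 0 + 1 = 3 ≡ 1 (mod 2).
s = (1, 1, 1, 1)^T — this equals column 15 of H (binary 1111), so error is at position 15.
Correct: flip bit 15 of r = 010110110001001 to get c = 010110110001000.


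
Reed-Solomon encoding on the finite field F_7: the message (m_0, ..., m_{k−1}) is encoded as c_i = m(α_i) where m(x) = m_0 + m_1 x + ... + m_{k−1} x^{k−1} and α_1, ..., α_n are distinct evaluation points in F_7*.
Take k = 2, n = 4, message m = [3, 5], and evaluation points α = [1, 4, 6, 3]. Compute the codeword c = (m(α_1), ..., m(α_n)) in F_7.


c = [1, 2, 5, 4]

Message polynomial: m(x) = 3 + 5·x (mod 7).
For each evaluation point α_i, compute m(α_i) mod 7:
  α_1 = 1: Horner steps 5 → 1, so m(1) = 1.
  α_2 = 4: Horner steps 5 → 2, so m(4) = 2.
  α_3 = 6: Horner steps 5 → 5, so m(6) = 5.
  α_4 = 3: Horner steps 5 → 4, so m(3) = 4.
Codeword c = [1, 2, 5, 4] ∈ F_7^4.


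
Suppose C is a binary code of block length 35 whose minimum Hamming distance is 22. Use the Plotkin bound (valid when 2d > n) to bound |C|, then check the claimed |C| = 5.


Plotkin bound M ≤ 4; given |C| = 5 > bound (violated).

Check applicability: 2d = 44, n = 35.
2d − n = 9 > 0, so Plotkin applies.
Compute d/(2d−n) = 22/9 ≈ 2.4444.
⌊d/(2d−n)⌋ = 2.
Plotkin bound: M ≤ 2·2 = 4.
Given |C| = 5, check: VIOLATED.
This |C| is above the Plotkin bound, so no binary code with n = 35, d = 22 and 5 codewords exists.


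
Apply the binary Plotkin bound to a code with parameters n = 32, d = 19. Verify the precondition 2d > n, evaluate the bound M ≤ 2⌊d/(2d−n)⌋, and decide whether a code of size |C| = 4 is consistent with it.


Plotkin bound M ≤ 6; given |C| = 4 ≤ bound (satisfied).

Check applicability: 2d = 38, n = 32.
2d − n = 6 > 0, so Plotkin applies.
Compute d/(2d−n) = 19/6 ≈ 3.1667.
⌊d/(2d−n)⌋ = 3.
Plotkin bound: M ≤ 2·3 = 6.
Given |C| = 4, check: satisfied.
This |C| is below the Plotkin bound.


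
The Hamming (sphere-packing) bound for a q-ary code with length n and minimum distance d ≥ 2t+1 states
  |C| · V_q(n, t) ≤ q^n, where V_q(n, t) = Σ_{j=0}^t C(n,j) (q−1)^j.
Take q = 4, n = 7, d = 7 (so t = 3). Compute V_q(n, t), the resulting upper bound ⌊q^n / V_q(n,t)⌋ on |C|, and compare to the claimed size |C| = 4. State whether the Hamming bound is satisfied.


V_q(n, t) = 1156, q^n = 16384, Hamming bound = 14, |C| = 4 ≤ bound (satisfied).

Step 1: Compute V_q(n, t) = Σ_{j=0}^3 C(n, j) (q−1)^j.
  j = 0: C(7,0)·(3)^0 = 1·1 = 1.
  j = 1: C(7,1)·(3)^1 = 7·3 = 21.
  j = 2: C(7,2)·(3)^2 = 21·9 = 189.
  j = 3: C(7,3)·(3)^3 = 35·27 = 945.
  V_q(n, t) = 1 + 21 + 189 + 945 = 1156.
Step 2: q^n = 4^7 = 16384.
Step 3: Hamming bound ⌊q^n / V_q(n,t)⌋ = ⌊16384/1156⌋ = 14.
Step 4: Compare |C| = 4 to 14: satisfied.
The claimed |C| lies below the Hamming bound.


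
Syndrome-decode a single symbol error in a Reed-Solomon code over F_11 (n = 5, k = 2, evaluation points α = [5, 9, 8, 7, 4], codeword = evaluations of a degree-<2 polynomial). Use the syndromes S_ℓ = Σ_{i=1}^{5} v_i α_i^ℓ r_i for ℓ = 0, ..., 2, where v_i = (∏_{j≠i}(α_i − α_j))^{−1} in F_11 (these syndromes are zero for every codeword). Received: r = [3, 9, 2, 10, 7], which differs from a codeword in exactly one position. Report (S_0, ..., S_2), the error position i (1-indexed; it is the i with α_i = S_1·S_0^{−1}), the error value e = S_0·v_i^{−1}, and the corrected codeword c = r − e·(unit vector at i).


S = (4, 6, 9), error at position 4, error magnitude e = 4, c = [3, 9, 2, 6, 7].

Step 1: column multipliers v_i = (∏_{j≠i}(α_i − α_j))^{−1} mod 11.
  i = 1 (α = 5): (5−9)(5−8)(5−7)(5−4) = (−4)·(−3)·(−2)·1 = −24 ≡ 9, so v_1 = 9^{−1} = 5 (mod 11).
  i = 2 (α = 9): (9−5)(9−8)(9−7)(9−4) = 4·1·2·5 = 40 ≡ 7, so v_2 = 7^{−1} = 8 (mod 11).
  i = 3 (α = 8): (8−5)(8−9)(8−7)(8−4) = 3·(−1)·1·4 = −12 ≡ 10, so v_3 = 10^{−1} = 10 (mod 11).
  i = 4 (α = 7): (7−5)(7−9)(7−8)(7−4) = 2·(−2)·(−1)·3 = 12 ≡ 1, so v_4 = 1^{−1} = 1 (mod 11).
  i = 5 (α = 4): (4−5)(4−9)(4−8)(4−7) = (−1)·(−5)·(−4)·(−3) = 60 ≡ 5, so v_5 = 5^{−1} = 9 (mod 11).
  v = [5, 8, 10, 1, 9].
Step 2: syndromes of r = [3, 9, 2, 10, 7] (all sums mod 11).
  S_0 = Σ v_i r_i = 5·3 + 8·9 + 10·2 + 1·10 + 9·7 = 180 ≡ 4.
  S_1 = Σ v_i α_i r_i = 5·5·3 + 8·9·9 + 10·8·2 + 1·7·10 + 9·4·7 = 1205 ≡ 6.
  α_i^2 mod 11 = [3, 4, 9, 5, 5].
  S_2 = Σ v_i α_i^2 r_i = 5·3·3 + 8·4·9 + 10·9·2 + 1·5·10 + 9·5·7 = 878 ≡ 9.
  S = (4, 6, 9) ≠ 0, so r is not a codeword (an error is present).
Step 3: locate the error. For a single error e at position i, S_ℓ = v_i·e·α_i^ℓ, so α_err = S_1/S_0.
  S_0^{−1} = 4^{−1} = 3 (mod 11), so α_err = 6·3 = 18 ≡ 7 = α_4. Error position i = 4.
  Consistency check: S_2/S_1 = 9·2 = 18 ≡ 7 = α_err ✓ (single-error assumption holds).
Step 4: error magnitude e = S_0/v_4 = S_0·∏_{j≠4}(α_4 − α_j) = 4·1 = 4 ≡ 4 (mod 11).
Step 5: correct position 4: c_4 = r_4 − e = 10 − 4 ≡ 6 (mod 11). Hence c = [3, 9, 2, 6, 7].
  Check: interpolating c through the α_i gives m(x) = 1 + 7·x (degree < 2) with m(α_i) = c_i for every i, so c is indeed a codeword.


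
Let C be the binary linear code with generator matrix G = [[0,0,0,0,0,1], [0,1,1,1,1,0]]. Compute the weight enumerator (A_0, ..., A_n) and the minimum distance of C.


Weight distribution: A_0 = 1, A_1 = 1, A_4 = 1, A_5 = 1. Minimum distance d = 1.

Enumerate all 2^2 = 4 messages m ∈ F_2^2.
For each, compute codeword c = mG in F_2^6, then tally its weight.
  m = 00 → c = 000000, weight = 0.
  m = 10 → c = 000001, weight = 1.
  m = 01 → c = 011110, weight = 4.
  m = 11 → c = 011111, weight = 5.
Tally weights:
  weight 0: 1 codewords.
  weight 1: 1 codewords.
  weight 4: 1 codewords.
  weight 5: 1 codewords.
Minimum distance d = smallest w > 0 with A_w > 0 = 1.
Sanity: Σ A_w = 4 = 2^2 = 4 ✓.


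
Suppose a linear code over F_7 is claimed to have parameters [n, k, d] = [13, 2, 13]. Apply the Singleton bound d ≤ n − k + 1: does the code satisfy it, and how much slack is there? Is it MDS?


Singleton RHS = n − k + 1 = 12, slack = -1, bound violated (no such code; not MDS).

Singleton bound: d ≤ n − k + 1.
Here n = 13, k = 2, so n − k + 1 = 12.
Given d = 13, check d ≤ 12: NO.
Slack = (n − k + 1) − d = -1.
The slack is negative: d = 13 exceeds n − k + 1 = 12 by 1, so the Singleton bound is violated and no linear [13, 2, 13]_7 code can exist. In particular it is not MDS (MDS requires d = n − k + 1 exactly).
Description: the claimed parameters are [13, 2, 13]_7; such a code would be impossible (violates the Singleton bound).


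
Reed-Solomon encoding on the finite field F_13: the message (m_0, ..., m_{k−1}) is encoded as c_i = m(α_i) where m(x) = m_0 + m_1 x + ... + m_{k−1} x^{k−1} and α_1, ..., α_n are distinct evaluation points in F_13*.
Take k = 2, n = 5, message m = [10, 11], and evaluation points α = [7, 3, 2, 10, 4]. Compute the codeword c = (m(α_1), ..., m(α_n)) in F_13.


c = [9, 4, 6, 3, 2]

Message polynomial: m(x) = 10 + 11·x (mod 13).
For each evaluation point α_i, compute m(α_i) mod 13:
  α_1 = 7: Horner steps 11 → 9, so m(7) = 9.
  α_2 = 3: Horner steps 11 → 4, so m(3) = 4.
  α_3 = 2: Horner steps 11 → 6, so m(2) = 6.
  α_4 = 10: Horner steps 11 → 3, so m(10) = 3.
  α_5 = 4: Horner steps 11 → 2, so m(4) = 2.
Codeword c = [9, 4, 6, 3, 2] ∈ F_13^5.


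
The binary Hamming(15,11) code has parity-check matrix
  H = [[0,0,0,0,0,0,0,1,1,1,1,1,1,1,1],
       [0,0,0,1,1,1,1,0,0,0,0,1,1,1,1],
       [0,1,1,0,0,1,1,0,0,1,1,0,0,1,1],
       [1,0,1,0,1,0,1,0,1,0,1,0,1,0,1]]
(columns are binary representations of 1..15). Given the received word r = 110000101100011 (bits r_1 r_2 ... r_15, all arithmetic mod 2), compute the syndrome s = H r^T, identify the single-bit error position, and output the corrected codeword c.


s = (0, 1, 1, 0)^T, error position = 6, corrected codeword c = 110001101100011

Compute s = H r^T mod 2 one row at a time:
  s_1 = 0 + 1 + 1 + 0 + 0 + 0 + 1 + 1 = 4 ≡ 0 (mod 2).
  s_2 = 0 + 0 + 0 + 1 + 0 + 0 + 1 + 1 = 3 ≡ 1 (mod 2).
  s_3 = 1 + 0 + 0 + 1 + 1 + 0 + 1 + 1 = 5 ≡ 1 (mod 2).
  s_4 = 1 + 0 + 0 + 1 + 1 + 0 + 0 + 1 = 4 ≡ 0 (mod 2).
s = (0, 1, 1, 0)^T — this equals column 6 of H (binary 0110), so error is at position 6.
Correct: flip bit 6 of r = 110000101100011 to get c = 110001101100011.


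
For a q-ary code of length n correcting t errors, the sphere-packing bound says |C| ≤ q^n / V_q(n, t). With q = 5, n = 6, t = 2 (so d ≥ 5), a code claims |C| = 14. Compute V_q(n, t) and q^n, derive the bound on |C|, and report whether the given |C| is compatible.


V_q(n, t) = 265, q^n = 15625, Hamming bound = 58, |C| = 14 ≤ bound (satisfied).

Step 1: Compute V_q(n, t) = Σ_{j=0}^2 C(n, j) (q−1)^j.
  j = 0: C(6,0)·(4)^0 = 1·1 = 1.
  j = 1: C(6,1)·(4)^1 = 6·4 = 24.
  j = 2: C(6,2)·(4)^2 = 15·16 = 240.
  V_q(n, t) = 1 + 24 + 240 = 265.
Step 2: q^n = 5^6 = 15625.
Step 3: Hamming bound ⌊q^n / V_q(n,t)⌋ = ⌊15625/265⌋ = 58.
Step 4: Compare |C| = 14 to 58: satisfied.
The claimed |C| lies below the Hamming bound.


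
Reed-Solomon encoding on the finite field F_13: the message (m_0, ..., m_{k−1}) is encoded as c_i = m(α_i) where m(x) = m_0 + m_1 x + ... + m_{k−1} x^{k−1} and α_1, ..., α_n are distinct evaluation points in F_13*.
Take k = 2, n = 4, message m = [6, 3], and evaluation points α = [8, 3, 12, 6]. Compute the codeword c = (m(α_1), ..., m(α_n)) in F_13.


c = [4, 2, 3, 11]

Message polynomial: m(x) = 6 + 3·x (mod 13).
For each evaluation point α_i, compute m(α_i) mod 13:
  α_1 = 8: Horner steps 3 → 4, so m(8) = 4.
  α_2 = 3: Horner steps 3 → 2, so m(3) = 2.
  α_3 = 12: Horner steps 3 → 3, so m(12) = 3.
  α_4 = 6: Horner steps 3 → 11, so m(6) = 11.
Codeword c = [4, 2, 3, 11] ∈ F_13^4.


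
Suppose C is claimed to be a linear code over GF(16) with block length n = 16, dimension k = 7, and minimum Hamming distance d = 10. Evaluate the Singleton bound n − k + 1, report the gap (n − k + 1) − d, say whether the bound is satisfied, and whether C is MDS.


Singleton RHS = n − k + 1 = 10, slack = 0, bound satisfied, MDS.

Singleton bound: d ≤ n − k + 1.
Here n = 16, k = 7, so n − k + 1 = 10.
Given d = 10, check d ≤ 10: YES.
Slack = (n − k + 1) − d = 0.
The code is MDS (slack = 0).
Description: the claimed parameters are [16, 7, 10]_16; such a code would be MDS (meets Singleton bound).
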